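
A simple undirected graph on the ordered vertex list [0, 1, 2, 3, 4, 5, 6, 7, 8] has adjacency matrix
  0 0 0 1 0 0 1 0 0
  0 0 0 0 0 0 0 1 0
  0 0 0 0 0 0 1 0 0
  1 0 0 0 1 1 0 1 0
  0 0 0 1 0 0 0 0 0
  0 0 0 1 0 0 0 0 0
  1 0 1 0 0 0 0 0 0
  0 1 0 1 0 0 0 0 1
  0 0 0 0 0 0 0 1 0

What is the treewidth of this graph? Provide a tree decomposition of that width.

Each bag holds 2 vertices, so the decomposition has width 1, which upper-bounds the treewidth. Any graph with an edge has treewidth ≥ 1, and G has the edge 3–0. The upper and lower bounds meet at 1, so that is the treewidth.

Treewidth 1.
One optimal decomposition is:
Bags: B1 = {0, 3}  B2 = {3, 5}  B3 = {0, 6}  B4 = {3, 7}  B5 = {3, 4}  B6 = {7, 8}  B7 = {1, 7}  B8 = {2, 6}
Tree: B1–B2, B1–B3, B1–B4, B4–B5, B4–B6, B4–B7, B3–B8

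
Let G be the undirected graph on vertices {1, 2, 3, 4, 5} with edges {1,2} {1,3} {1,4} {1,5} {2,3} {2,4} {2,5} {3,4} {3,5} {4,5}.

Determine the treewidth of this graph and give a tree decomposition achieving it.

With just one bag of size 5, the width is 5 − 1 = 4, so tw(G) ≤ 4. On the other hand G contains the 5-clique {1, 2, 3, 4, 5}. A clique must lie in a single bag of any decomposition, so no decomposition can have width below 4. Combining the bounds, tw(G) = 4.

Treewidth 4.
One such decomposition:
Bags: B1 = {1, 2, 3, 4, 5}
Tree: (single bag)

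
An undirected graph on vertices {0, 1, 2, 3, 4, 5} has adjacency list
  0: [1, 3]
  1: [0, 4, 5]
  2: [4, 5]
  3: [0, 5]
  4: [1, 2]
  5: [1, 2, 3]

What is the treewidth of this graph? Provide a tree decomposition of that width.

Every bag has size at most 3, so the width is 3 − 1 = 2 and tw(G) ≤ 2. For the lower bound, G contains the cycle 3–0–1–5–3, so G is not a forest; only forests have treewidth ≤ 1, hence tw(G) ≥ 2. The upper and lower bounds meet at 2, so that is the treewidth.

Treewidth 2.
Bags: B1 = {0, 3, 5}  B2 = {0, 1, 5}  B3 = {1, 2, 5}  B4 = {1, 2, 4}
Tree: B1–B2, B2–B3, B3–B4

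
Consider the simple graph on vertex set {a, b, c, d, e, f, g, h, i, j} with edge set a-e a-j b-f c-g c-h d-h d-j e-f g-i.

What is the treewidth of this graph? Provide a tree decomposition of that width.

Treewidth 1.
One such decomposition:
Bags: B1 = {b, f}  B2 = {e, f}  B3 = {a, e}  B4 = {a, j}  B5 = {d, j}  B6 = {d, h}  B7 = {c, h}  B8 = {c, g}  B9 = {g, i}
Tree: B1–B2, B2–B3, B3–B4, B4–B5, B5–B6, B6–B7, B7–B8, B8–B9

The largest bag has 2 vertices, giving width 1; this decomposition certifies tw(G) ≤ 1. Any graph with an edge has treewidth ≥ 1, and G has the edge b–f. Therefore the treewidth is 1.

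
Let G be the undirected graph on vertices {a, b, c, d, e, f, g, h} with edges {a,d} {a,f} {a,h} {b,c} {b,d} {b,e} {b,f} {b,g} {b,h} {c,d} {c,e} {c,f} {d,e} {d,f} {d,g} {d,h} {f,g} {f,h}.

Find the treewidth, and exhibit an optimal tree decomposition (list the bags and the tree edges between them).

The largest bag has 4 vertices, giving width 3; this decomposition certifies tw(G) ≤ 3. For the lower bound, the 4 vertices {b, c, d, e} are pairwise adjacent, and any tree decomposition puts a clique entirely inside one bag — forcing width ≥ 3. The upper and lower bounds meet at 3, so that is the treewidth.

Treewidth 3.
Bags: B1 = {b, d, f, h}  B2 = {b, c, d, f}  B3 = {a, d, f, h}  B4 = {b, c, d, e}  B5 = {b, d, f, g}
Tree: B1–B2, B1–B3, B2–B4, B1–B5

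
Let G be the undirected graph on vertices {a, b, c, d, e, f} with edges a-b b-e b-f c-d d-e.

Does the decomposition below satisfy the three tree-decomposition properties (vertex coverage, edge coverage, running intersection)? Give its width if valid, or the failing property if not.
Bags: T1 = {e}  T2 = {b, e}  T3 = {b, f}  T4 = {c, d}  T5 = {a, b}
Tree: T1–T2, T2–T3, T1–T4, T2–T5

A tree decomposition must satisfy three properties: every vertex lies in some bag; for every edge, both endpoints lie together in some bag; and for every vertex, the bags containing it form a connected subtree. Here edge (d,e) lies in no bag, so the decomposition is invalid.

No — edge (d,e) lies in no bag.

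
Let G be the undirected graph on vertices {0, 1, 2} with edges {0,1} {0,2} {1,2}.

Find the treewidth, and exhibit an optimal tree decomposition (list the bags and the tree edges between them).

Treewidth 2.
Bags: B1 = {0, 1, 2}
Tree: (single bag)

A single bag containing all 3 vertices is trivially a valid decomposition of width 2. For the lower bound, the 3 vertices {0, 1, 2} are pairwise adjacent, and any tree decomposition puts a clique entirely inside one bag — forcing width ≥ 2. Combining the bounds, tw(G) = 2.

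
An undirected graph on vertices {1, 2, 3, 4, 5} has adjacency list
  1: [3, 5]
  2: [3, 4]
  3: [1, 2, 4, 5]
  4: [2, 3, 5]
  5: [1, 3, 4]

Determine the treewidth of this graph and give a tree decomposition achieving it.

Treewidth 2.
One such decomposition:
Bags: B1 = {1, 3, 5}  B2 = {3, 4, 5}  B3 = {2, 3, 4}
Tree: B1–B2, B2–B3

The largest bag has 3 vertices, giving width 2; this decomposition certifies tw(G) ≤ 2. On the other hand G contains the 3-clique {1, 3, 5}. A clique must lie in a single bag of any decomposition, so no decomposition can have width below 2. The upper and lower bounds meet at 2, so that is the treewidth.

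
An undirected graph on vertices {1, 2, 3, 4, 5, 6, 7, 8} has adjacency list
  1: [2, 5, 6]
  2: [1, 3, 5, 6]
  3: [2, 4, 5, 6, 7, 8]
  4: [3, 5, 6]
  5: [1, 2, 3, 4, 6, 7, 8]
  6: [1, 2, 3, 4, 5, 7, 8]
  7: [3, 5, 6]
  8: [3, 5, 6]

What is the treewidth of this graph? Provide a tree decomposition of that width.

Each bag holds 4 vertices, so the decomposition has width 3, which upper-bounds the treewidth. For the lower bound, the 4 vertices {1, 2, 5, 6} are pairwise adjacent, and any tree decomposition puts a clique entirely inside one bag — forcing width ≥ 3. Combining the bounds, tw(G) = 3.

Treewidth 3.
One optimal decomposition is:
Bags: B1 = {3, 5, 6, 7}  B2 = {2, 3, 5, 6}  B3 = {1, 2, 5, 6}  B4 = {3, 5, 6, 8}  B5 = {3, 4, 5, 6}
Tree: B1–B2, B2–B3, B2–B4, B4–B5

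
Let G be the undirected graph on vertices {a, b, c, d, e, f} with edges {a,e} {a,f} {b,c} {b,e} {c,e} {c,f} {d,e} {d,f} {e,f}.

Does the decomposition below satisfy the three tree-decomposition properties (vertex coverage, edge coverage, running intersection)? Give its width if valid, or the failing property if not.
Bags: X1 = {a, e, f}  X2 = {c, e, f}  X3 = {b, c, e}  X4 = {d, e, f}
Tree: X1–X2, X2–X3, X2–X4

Every vertex of G appears in some bag (union = {a, b, c, d, e, f}); every edge is covered by a bag; and for each vertex v the set of bags containing v is connected in the bag tree. The decomposition is therefore valid. The largest bag has 3 vertices, so the width is 2.

Yes; width 2.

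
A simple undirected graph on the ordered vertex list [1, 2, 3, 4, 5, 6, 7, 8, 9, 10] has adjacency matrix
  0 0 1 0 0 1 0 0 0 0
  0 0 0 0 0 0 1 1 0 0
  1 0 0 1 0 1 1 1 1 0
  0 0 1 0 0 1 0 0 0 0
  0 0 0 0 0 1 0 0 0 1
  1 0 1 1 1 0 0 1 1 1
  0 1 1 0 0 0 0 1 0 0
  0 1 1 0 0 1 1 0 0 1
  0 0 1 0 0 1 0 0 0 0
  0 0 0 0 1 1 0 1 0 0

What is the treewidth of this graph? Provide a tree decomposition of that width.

Every bag has size at most 3, so the width is 3 − 1 = 2 and tw(G) ≤ 2. For the lower bound, the 3 vertices {2, 7, 8} are pairwise adjacent, and any tree decomposition puts a clique entirely inside one bag — forcing width ≥ 2. The upper and lower bounds meet at 2, so that is the treewidth.

Treewidth 2.
One such decomposition:
Bags: B1 = {5, 6, 10}  B2 = {6, 8, 10}  B3 = {3, 6, 8}  B4 = {3, 4, 6}  B5 = {3, 7, 8}  B6 = {2, 7, 8}  B7 = {1, 3, 6}  B8 = {3, 6, 9}
Tree: B1–B2, B2–B3, B3–B4, B3–B5, B5–B6, B4–B7, B7–B8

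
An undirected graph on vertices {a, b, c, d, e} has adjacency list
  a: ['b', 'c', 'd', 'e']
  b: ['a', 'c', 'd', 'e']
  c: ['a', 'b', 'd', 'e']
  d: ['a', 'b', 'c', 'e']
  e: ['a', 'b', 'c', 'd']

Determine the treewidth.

4

A width-4 tree decomposition is:
Bags: B1 = {a, b, c, d, e}
Tree: (single bag)
With just one bag of size 5, the width is 5 − 1 = 4, so tw(G) ≤ 4. Conversely, {a, b, c, d, e} is a clique of size 5, and the vertices of any clique must share a bag in every tree decomposition; so some bag has ≥ 5 vertices and tw(G) ≥ 4. Combining the bounds, tw(G) = 4.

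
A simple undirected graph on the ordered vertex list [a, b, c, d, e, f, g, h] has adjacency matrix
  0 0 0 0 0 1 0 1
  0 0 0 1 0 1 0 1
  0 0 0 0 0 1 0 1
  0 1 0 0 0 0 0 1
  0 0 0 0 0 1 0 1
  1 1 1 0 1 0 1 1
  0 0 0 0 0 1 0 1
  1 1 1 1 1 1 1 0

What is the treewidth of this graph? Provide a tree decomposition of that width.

Each bag holds 3 vertices, so the decomposition has width 2, which upper-bounds the treewidth. On the other hand G contains the 3-clique {b, d, h}. A clique must lie in a single bag of any decomposition, so no decomposition can have width below 2. Combining the bounds, tw(G) = 2.

Treewidth 2.
One optimal decomposition is:
Bags: B1 = {a, f, h}  B2 = {c, f, h}  B3 = {e, f, h}  B4 = {b, f, h}  B5 = {b, d, h}  B6 = {f, g, h}
Tree: B1–B2, B2–B3, B3–B4, B4–B5, B3–B6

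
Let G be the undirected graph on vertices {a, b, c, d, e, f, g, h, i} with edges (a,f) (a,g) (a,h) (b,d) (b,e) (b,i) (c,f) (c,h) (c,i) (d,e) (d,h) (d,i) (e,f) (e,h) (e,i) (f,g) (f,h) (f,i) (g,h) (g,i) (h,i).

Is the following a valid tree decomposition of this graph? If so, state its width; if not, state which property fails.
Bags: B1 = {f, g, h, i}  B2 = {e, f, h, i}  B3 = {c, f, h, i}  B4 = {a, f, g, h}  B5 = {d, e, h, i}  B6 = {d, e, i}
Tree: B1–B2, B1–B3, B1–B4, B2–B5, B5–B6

No — vertex b appears in no bag.

A tree decomposition must satisfy three properties: every vertex lies in some bag; for every edge, both endpoints lie together in some bag; and for every vertex, the bags containing it form a connected subtree. Here vertex b appears in no bag, so the decomposition is invalid.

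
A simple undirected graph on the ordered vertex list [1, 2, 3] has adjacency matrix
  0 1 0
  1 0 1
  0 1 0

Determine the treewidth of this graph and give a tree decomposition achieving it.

Every bag has size at most 2, so the width is 2 − 1 = 1 and tw(G) ≤ 1. G has an edge, so its treewidth is at least 1. Therefore the treewidth is 1.

Treewidth 1.
One optimal decomposition is:
Bags: B1 = {1, 2}  B2 = {2, 3}
Tree: B1–B2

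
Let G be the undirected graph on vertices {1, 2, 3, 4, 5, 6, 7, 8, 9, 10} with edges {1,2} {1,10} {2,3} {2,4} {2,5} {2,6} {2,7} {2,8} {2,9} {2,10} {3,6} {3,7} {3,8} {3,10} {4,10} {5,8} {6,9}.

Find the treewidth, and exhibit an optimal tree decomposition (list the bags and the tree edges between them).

Each bag holds 3 vertices, so the decomposition has width 2, which upper-bounds the treewidth. On the other hand G contains the 3-clique {1, 2, 10}. A clique must lie in a single bag of any decomposition, so no decomposition can have width below 2. Hence tw(G) = 2 exactly.

Treewidth 2.
Bags: B1 = {2, 3, 10}  B2 = {1, 2, 10}  B3 = {2, 4, 10}  B4 = {2, 3, 8}  B5 = {2, 3, 7}  B6 = {2, 5, 8}  B7 = {2, 3, 6}  B8 = {2, 6, 9}
Tree: B1–B2, B1–B3, B1–B4, B4–B5, B4–B6, B1–B7, B7–B8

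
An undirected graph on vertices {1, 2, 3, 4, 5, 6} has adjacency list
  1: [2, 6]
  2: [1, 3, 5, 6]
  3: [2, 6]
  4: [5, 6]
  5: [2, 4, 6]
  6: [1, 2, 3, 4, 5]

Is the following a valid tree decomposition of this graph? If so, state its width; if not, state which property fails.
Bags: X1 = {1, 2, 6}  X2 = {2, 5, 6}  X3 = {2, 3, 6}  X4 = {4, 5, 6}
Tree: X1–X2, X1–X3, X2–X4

Yes; width 2.

Checking the three conditions: (i) the bags cover all of {1, 2, 3, 4, 5, 6}; (ii) for each edge, some bag contains both endpoints; (iii) the bags containing any fixed vertex form a subtree. All hold, so the decomposition is valid with width 3 − 1 = 2.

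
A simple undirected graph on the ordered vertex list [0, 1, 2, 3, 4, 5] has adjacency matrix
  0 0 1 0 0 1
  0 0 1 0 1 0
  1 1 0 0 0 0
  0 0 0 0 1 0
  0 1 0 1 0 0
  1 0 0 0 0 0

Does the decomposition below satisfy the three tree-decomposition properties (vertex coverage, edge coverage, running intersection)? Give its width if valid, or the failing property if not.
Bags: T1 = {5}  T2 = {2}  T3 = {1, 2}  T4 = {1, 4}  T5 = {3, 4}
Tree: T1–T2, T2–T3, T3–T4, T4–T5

A tree decomposition must satisfy three properties: every vertex lies in some bag; for every edge, both endpoints lie together in some bag; and for every vertex, the bags containing it form a connected subtree. Here vertex 0 appears in no bag, so the decomposition is invalid.

No — vertex 0 appears in no bag.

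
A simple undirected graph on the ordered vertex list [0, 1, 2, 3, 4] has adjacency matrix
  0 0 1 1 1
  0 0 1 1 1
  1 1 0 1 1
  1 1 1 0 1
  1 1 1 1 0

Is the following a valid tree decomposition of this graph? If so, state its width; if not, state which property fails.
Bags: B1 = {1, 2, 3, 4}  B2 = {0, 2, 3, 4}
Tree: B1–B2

Every vertex of G appears in some bag (union = {0, 1, 2, 3, 4}); every edge is covered by a bag; and for each vertex v the set of bags containing v is connected in the bag tree. The decomposition is therefore valid. The largest bag has 4 vertices, so the width is 3.

Yes; width 3.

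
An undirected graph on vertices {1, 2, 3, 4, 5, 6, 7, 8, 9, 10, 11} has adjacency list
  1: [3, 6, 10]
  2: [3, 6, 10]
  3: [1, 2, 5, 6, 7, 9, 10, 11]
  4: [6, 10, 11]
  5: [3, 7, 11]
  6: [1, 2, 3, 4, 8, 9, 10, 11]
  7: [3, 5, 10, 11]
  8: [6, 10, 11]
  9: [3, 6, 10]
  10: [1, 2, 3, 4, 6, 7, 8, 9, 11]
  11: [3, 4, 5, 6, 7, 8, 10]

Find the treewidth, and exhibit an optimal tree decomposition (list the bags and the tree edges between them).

Every bag has size at most 4, so the width is 4 − 1 = 3 and tw(G) ≤ 3. On the other hand G contains the 4-clique {6, 8, 10, 11}. A clique must lie in a single bag of any decomposition, so no decomposition can have width below 3. The upper and lower bounds meet at 3, so that is the treewidth.

Treewidth 3.
Bags: B1 = {3, 6, 10, 11}  B2 = {4, 6, 10, 11}  B3 = {3, 7, 10, 11}  B4 = {2, 3, 6, 10}  B5 = {3, 6, 9, 10}  B6 = {6, 8, 10, 11}  B7 = {3, 5, 7, 11}  B8 = {1, 3, 6, 10}
Tree: B1–B2, B1–B3, B1–B4, B4–B5, B1–B6, B3–B7, B1–B8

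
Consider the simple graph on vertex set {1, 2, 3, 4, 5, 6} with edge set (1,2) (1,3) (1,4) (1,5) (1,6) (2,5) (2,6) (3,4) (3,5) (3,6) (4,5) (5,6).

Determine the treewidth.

A width-3 tree decomposition is:
Bags: B1 = {1, 3, 4, 5}  B2 = {1, 3, 5, 6}  B3 = {1, 2, 5, 6}
Tree: B1–B2, B2–B3
The largest bag has 4 vertices, giving width 3; this decomposition certifies tw(G) ≤ 3. Conversely, {1, 2, 5, 6} is a clique of size 4, and the vertices of any clique must share a bag in every tree decomposition; so some bag has ≥ 4 vertices and tw(G) ≥ 3. The upper and lower bounds meet at 3, so that is the treewidth.

3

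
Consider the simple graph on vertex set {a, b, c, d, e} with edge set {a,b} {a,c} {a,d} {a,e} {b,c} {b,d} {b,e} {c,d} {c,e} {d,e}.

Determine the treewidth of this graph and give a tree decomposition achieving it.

With just one bag of size 5, the width is 5 − 1 = 4, so tw(G) ≤ 4. For the lower bound, the 5 vertices {a, b, c, d, e} are pairwise adjacent, and any tree decomposition puts a clique entirely inside one bag — forcing width ≥ 4. Hence tw(G) = 4 exactly.

Treewidth 4.
One optimal decomposition is:
Bags: B1 = {a, b, c, d, e}
Tree: (single bag)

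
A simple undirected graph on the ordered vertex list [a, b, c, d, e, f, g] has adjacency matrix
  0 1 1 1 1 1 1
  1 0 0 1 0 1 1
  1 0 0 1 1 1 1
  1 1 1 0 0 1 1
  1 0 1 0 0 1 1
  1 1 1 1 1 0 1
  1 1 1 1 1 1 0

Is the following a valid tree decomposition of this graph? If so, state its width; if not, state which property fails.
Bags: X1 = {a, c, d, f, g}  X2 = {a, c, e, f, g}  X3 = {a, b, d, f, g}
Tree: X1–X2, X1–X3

Every vertex of G appears in some bag (union = {a, b, c, d, e, f, g}); every edge is covered by a bag; and for each vertex v the set of bags containing v is connected in the bag tree. The decomposition is therefore valid. The largest bag has 5 vertices, so the width is 4.

Yes; width 4.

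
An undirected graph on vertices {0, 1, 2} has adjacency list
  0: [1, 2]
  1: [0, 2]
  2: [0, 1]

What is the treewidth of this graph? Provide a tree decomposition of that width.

A single bag containing all 3 vertices is trivially a valid decomposition of width 2. Conversely, {0, 1, 2} is a clique of size 3, and the vertices of any clique must share a bag in every tree decomposition; so some bag has ≥ 3 vertices and tw(G) ≥ 2. Hence tw(G) = 2 exactly.

Treewidth 2.
One such decomposition:
Bags: B1 = {0, 1, 2}
Tree: (single bag)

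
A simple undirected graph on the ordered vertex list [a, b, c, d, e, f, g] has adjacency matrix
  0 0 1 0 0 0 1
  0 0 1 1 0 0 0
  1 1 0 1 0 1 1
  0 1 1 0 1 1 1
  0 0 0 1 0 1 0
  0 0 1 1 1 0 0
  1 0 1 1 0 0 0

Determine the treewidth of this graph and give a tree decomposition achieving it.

Treewidth 2.
Bags: B1 = {c, d, f}  B2 = {c, d, g}  B3 = {d, e, f}  B4 = {a, c, g}  B5 = {b, c, d}
Tree: B1–B2, B1–B3, B2–B4, B1–B5

Every bag has size at most 3, so the width is 3 − 1 = 2 and tw(G) ≤ 2. On the other hand G contains the 3-clique {d, e, f}. A clique must lie in a single bag of any decomposition, so no decomposition can have width below 2. Combining the bounds, tw(G) = 2.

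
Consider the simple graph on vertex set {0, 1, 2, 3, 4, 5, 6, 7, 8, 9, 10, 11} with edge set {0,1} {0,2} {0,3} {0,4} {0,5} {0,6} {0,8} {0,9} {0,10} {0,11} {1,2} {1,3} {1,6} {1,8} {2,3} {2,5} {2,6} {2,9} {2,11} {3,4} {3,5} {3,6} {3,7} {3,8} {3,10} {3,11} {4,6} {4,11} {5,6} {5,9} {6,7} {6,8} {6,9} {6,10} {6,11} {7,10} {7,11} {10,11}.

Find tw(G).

4

A width-4 tree decomposition is:
Bags: B1 = {0, 2, 3, 5, 6}  B2 = {0, 1, 2, 3, 6}  B3 = {0, 1, 3, 6, 8}  B4 = {0, 2, 3, 6, 11}  B5 = {0, 3, 6, 10, 11}  B6 = {0, 3, 4, 6, 11}  B7 = {3, 6, 7, 10, 11}  B8 = {0, 2, 5, 6, 9}
Tree: B1–B2, B2–B3, B1–B4, B4–B5, B4–B6, B5–B7, B1–B8
The largest bag has 5 vertices, giving width 4; this decomposition certifies tw(G) ≤ 4. Conversely, {0, 2, 5, 6, 9} is a clique of size 5, and the vertices of any clique must share a bag in every tree decomposition; so some bag has ≥ 5 vertices and tw(G) ≥ 4. Hence tw(G) = 4 exactly.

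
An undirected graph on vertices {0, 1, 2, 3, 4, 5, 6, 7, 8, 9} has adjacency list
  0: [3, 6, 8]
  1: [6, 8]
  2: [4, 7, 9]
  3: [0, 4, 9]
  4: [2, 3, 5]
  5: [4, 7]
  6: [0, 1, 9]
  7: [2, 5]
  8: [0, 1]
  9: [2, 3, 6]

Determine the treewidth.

A width-2 tree decomposition is:
Bags: B1 = {0, 1, 8}  B2 = {0, 1, 6}  B3 = {0, 3, 6}  B4 = {3, 6, 9}  B5 = {3, 4, 9}  B6 = {2, 4, 9}  B7 = {2, 4, 5}  B8 = {2, 5, 7}
Tree: B1–B2, B2–B3, B3–B4, B4–B5, B5–B6, B6–B7, B7–B8
Every bag has size at most 3, so the width is 3 − 1 = 2 and tw(G) ≤ 2. The edges 8–1–6–0–8 form a cycle, so G is not a tree and its treewidth is at least 2. Combining the bounds, tw(G) = 2.

2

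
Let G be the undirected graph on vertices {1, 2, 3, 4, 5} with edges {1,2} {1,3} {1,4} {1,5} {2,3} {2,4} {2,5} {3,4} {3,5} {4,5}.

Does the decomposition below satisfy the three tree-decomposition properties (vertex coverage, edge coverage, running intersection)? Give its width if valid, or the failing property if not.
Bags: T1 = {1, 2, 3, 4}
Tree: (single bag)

No — vertex 5 appears in no bag.

A tree decomposition must satisfy three properties: every vertex lies in some bag; for every edge, both endpoints lie together in some bag; and for every vertex, the bags containing it form a connected subtree. Here vertex 5 appears in no bag, so the decomposition is invalid.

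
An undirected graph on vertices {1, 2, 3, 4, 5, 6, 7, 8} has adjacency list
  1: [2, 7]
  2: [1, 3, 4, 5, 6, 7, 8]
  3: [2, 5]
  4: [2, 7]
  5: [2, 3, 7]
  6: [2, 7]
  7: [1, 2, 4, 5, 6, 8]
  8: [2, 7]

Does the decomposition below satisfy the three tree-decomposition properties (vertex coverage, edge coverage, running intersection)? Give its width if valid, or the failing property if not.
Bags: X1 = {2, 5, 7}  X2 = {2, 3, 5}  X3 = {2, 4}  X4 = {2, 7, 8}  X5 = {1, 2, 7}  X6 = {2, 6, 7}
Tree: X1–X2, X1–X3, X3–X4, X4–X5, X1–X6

No — edge (7,4) lies in no bag.

A tree decomposition must satisfy three properties: every vertex lies in some bag; for every edge, both endpoints lie together in some bag; and for every vertex, the bags containing it form a connected subtree. Here edge (7,4) lies in no bag, so the decomposition is invalid.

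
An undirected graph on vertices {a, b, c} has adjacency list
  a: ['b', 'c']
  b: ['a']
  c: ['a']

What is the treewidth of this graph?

1

A width-1 tree decomposition is:
Bags: B1 = {a, c}  B2 = {a, b}
Tree: B1–B2
The largest bag has 2 vertices, giving width 1; this decomposition certifies tw(G) ≤ 1. Any graph with an edge has treewidth ≥ 1, and G has the edge c–a. Combining the bounds, tw(G) = 1.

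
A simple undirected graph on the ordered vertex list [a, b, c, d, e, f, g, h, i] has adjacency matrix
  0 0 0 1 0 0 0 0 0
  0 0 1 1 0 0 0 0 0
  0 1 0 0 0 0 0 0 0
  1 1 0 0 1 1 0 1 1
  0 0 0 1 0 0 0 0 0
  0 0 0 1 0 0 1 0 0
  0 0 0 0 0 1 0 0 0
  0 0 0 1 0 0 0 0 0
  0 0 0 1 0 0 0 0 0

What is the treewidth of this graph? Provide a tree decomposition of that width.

Treewidth 1.
One optimal decomposition is:
Bags: B1 = {d, f}  B2 = {d, i}  B3 = {a, d}  B4 = {f, g}  B5 = {b, d}  B6 = {d, h}  B7 = {d, e}  B8 = {b, c}
Tree: B1–B2, B2–B3, B1–B4, B3–B5, B3–B6, B5–B7, B5–B8

The largest bag has 2 vertices, giving width 1; this decomposition certifies tw(G) ≤ 1. G has an edge, so its treewidth is at least 1. Therefore the treewidth is 1.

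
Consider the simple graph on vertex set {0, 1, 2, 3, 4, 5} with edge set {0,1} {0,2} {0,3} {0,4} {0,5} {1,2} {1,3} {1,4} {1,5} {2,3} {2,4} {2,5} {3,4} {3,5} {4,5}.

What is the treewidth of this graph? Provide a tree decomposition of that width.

Treewidth 5.
One optimal decomposition is:
Bags: B1 = {0, 1, 2, 3, 4, 5}
Tree: (single bag)

With just one bag of size 6, the width is 6 − 1 = 5, so tw(G) ≤ 5. Conversely, {0, 1, 2, 3, 4, 5} is a clique of size 6, and the vertices of any clique must share a bag in every tree decomposition; so some bag has ≥ 6 vertices and tw(G) ≥ 5. The upper and lower bounds meet at 5, so that is the treewidth.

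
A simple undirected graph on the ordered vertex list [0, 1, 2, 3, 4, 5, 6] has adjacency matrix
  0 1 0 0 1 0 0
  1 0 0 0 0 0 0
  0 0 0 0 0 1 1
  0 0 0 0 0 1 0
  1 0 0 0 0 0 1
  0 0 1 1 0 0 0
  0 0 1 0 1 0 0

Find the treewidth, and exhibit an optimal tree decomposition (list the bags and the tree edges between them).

Treewidth 1.
Bags: B1 = {3, 5}  B2 = {2, 5}  B3 = {2, 6}  B4 = {4, 6}  B5 = {0, 4}  B6 = {0, 1}
Tree: B1–B2, B2–B3, B3–B4, B4–B5, B5–B6

Each bag holds 2 vertices, so the decomposition has width 1, which upper-bounds the treewidth. Any graph with an edge has treewidth ≥ 1, and G has the edge 3–5. Therefore the treewidth is 1.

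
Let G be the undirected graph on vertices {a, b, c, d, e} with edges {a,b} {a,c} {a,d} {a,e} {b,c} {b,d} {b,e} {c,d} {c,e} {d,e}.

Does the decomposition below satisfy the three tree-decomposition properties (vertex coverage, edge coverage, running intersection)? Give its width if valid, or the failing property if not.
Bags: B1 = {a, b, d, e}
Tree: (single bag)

A tree decomposition must satisfy three properties: every vertex lies in some bag; for every edge, both endpoints lie together in some bag; and for every vertex, the bags containing it form a connected subtree. Here vertex c appears in no bag, so the decomposition is invalid.

No — vertex c appears in no bag.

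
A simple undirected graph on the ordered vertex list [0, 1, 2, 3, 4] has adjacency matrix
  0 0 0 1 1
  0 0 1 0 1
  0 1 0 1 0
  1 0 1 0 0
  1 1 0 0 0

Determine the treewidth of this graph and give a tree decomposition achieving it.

Treewidth 2.
Bags: B1 = {1, 2, 4}  B2 = {0, 2, 4}  B3 = {0, 2, 3}
Tree: B1–B2, B2–B3

The largest bag has 3 vertices, giving width 2; this decomposition certifies tw(G) ≤ 2. For the lower bound, G contains the cycle 2–1–4–0–3–2, so G is not a forest; only forests have treewidth ≤ 1, hence tw(G) ≥ 2. Hence tw(G) = 2 exactly.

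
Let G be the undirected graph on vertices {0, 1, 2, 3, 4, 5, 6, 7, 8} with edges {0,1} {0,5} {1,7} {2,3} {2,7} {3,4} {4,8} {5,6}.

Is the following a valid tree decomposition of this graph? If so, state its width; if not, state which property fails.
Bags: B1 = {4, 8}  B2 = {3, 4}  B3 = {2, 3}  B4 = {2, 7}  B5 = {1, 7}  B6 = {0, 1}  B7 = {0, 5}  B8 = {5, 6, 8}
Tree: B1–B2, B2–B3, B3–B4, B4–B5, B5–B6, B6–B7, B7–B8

A tree decomposition must satisfy three properties: every vertex lies in some bag; for every edge, both endpoints lie together in some bag; and for every vertex, the bags containing it form a connected subtree. Here bags containing vertex 8 are not connected in the tree, so the decomposition is invalid.

No — bags containing vertex 8 are not connected in the tree.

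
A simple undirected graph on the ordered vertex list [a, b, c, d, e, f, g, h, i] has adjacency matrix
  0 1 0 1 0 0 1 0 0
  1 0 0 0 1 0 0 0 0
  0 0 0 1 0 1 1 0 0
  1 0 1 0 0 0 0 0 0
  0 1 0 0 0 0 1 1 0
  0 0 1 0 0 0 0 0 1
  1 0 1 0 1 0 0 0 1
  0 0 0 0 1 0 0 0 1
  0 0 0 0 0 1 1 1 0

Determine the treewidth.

A width-3 tree decomposition is:
Bags: B1 = {b, e, h, i}  B2 = {b, e, g, i}  B3 = {a, b, g, i}  B4 = {a, f, g, i}  B5 = {a, c, f, g}  B6 = {a, c, d, f}
Tree: B1–B2, B2–B3, B3–B4, B4–B5, B5–B6
Each bag holds 4 vertices, so the decomposition has width 3, which upper-bounds the treewidth. For the lower bound: the 4 vertex sets {b,e,h}, {i}, {g}, {a,c,d,f} are disjoint, each induces a connected subgraph, and every pair is joined by at least one edge of G. Contracting each set to a single vertex therefore yields K_{4} as a minor, and since treewidth is minor-monotone, tw(G) ≥ tw(K_{4}) = 3. The upper and lower bounds meet at 3, so that is the treewidth.

3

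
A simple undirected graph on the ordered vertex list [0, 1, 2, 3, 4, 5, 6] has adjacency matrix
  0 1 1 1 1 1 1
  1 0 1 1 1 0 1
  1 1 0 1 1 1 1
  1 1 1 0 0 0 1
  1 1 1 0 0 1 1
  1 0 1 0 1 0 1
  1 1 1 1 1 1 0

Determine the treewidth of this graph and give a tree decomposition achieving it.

Every bag has size at most 5, so the width is 5 − 1 = 4 and tw(G) ≤ 4. Conversely, {0, 1, 2, 3, 6} is a clique of size 5, and the vertices of any clique must share a bag in every tree decomposition; so some bag has ≥ 5 vertices and tw(G) ≥ 4. Hence tw(G) = 4 exactly.

Treewidth 4.
One such decomposition:
Bags: B1 = {0, 1, 2, 4, 6}  B2 = {0, 1, 2, 3, 6}  B3 = {0, 2, 4, 5, 6}
Tree: B1–B2, B1–B3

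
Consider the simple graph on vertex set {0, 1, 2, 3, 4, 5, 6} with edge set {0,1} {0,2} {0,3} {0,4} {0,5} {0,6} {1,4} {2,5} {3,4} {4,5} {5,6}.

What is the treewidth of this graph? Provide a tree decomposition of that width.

Each bag holds 3 vertices, so the decomposition has width 2, which upper-bounds the treewidth. Conversely, {0, 2, 5} is a clique of size 3, and the vertices of any clique must share a bag in every tree decomposition; so some bag has ≥ 3 vertices and tw(G) ≥ 2. The upper and lower bounds meet at 2, so that is the treewidth.

Treewidth 2.
One such decomposition:
Bags: B1 = {0, 4, 5}  B2 = {0, 3, 4}  B3 = {0, 2, 5}  B4 = {0, 1, 4}  B5 = {0, 5, 6}
Tree: B1–B2, B1–B3, B2–B4, B3–B5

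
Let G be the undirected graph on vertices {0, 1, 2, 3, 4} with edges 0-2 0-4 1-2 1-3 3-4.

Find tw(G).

A width-2 tree decomposition is:
Bags: B1 = {0, 1, 2}  B2 = {0, 1, 4}  B3 = {1, 3, 4}
Tree: B1–B2, B2–B3
The largest bag has 3 vertices, giving width 2; this decomposition certifies tw(G) ≤ 2. Since 1–2–0–4–3–1 is a cycle in G, G is not acyclic. Forests are exactly the graphs of treewidth ≤ 1, so tw(G) ≥ 2. The upper and lower bounds meet at 2, so that is the treewidth.

2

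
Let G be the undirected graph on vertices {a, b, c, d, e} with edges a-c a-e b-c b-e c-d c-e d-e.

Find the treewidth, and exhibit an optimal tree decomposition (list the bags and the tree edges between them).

Treewidth 2.
Bags: B1 = {c, d, e}  B2 = {a, c, e}  B3 = {b, c, e}
Tree: B1–B2, B2–B3

Every bag has size at most 3, so the width is 3 − 1 = 2 and tw(G) ≤ 2. For the lower bound, the 3 vertices {c, d, e} are pairwise adjacent, and any tree decomposition puts a clique entirely inside one bag — forcing width ≥ 2. Combining the bounds, tw(G) = 2.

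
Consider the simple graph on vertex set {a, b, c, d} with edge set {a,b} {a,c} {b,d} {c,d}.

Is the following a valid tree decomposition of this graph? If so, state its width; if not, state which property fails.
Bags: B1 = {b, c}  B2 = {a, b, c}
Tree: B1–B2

No — vertex d appears in no bag.

A tree decomposition must satisfy three properties: every vertex lies in some bag; for every edge, both endpoints lie together in some bag; and for every vertex, the bags containing it form a connected subtree. Here vertex d appears in no bag, so the decomposition is invalid.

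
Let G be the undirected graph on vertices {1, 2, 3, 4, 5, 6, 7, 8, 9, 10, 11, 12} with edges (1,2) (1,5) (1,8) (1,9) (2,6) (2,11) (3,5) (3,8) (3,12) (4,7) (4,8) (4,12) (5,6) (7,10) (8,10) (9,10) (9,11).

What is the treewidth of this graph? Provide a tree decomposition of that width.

Treewidth 3.
One optimal decomposition is:
Bags: B1 = {2, 5, 6, 11}  B2 = {1, 2, 5, 11}  B3 = {1, 5, 9, 11}  B4 = {1, 3, 5, 9}  B5 = {1, 3, 8, 9}  B6 = {3, 8, 9, 10}  B7 = {3, 8, 10, 12}  B8 = {4, 8, 10, 12}  B9 = {4, 7, 10, 12}
Tree: B1–B2, B2–B3, B3–B4, B4–B5, B5–B6, B6–B7, B7–B8, B8–B9

Each bag holds 4 vertices, so the decomposition has width 3, which upper-bounds the treewidth. For the lower bound: the 4 vertex sets {2,6,11}, {5}, {1}, {3,8,9,10} are disjoint, each induces a connected subgraph, and every pair is joined by at least one edge of G. Contracting each set to a single vertex therefore yields K_{4} as a minor, and since treewidth is minor-monotone, tw(G) ≥ tw(K_{4}) = 3. Hence tw(G) = 3 exactly.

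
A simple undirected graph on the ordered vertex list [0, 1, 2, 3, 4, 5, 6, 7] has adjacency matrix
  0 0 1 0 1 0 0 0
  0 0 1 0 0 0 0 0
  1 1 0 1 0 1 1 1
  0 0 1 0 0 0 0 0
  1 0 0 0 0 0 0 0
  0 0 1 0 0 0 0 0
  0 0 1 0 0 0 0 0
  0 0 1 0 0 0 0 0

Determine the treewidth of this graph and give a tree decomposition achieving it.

The largest bag has 2 vertices, giving width 1; this decomposition certifies tw(G) ≤ 1. Since G has at least one edge (e.g. 2–0), it is not an edgeless graph, so tw(G) ≥ 1. The upper and lower bounds meet at 1, so that is the treewidth.

Treewidth 1.
Bags: B1 = {0, 2}  B2 = {2, 3}  B3 = {1, 2}  B4 = {0, 4}  B5 = {2, 7}  B6 = {2, 6}  B7 = {2, 5}
Tree: B1–B2, B2–B3, B1–B4, B2–B5, B1–B6, B2–B7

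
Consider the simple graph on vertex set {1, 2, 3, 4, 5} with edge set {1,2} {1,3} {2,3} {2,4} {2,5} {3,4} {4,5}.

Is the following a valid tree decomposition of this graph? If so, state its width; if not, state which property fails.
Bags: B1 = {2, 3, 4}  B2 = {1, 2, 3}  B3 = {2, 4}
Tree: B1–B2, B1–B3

A tree decomposition must satisfy three properties: every vertex lies in some bag; for every edge, both endpoints lie together in some bag; and for every vertex, the bags containing it form a connected subtree. Here vertex 5 appears in no bag, so the decomposition is invalid.

No — vertex 5 appears in no bag.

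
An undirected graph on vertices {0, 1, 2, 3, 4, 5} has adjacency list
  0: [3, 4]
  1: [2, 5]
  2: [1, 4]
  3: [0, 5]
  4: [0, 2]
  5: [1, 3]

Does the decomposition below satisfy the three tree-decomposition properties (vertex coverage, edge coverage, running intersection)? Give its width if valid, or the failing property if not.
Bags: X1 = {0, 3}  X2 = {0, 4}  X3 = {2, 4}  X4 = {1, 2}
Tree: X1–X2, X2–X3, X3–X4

A tree decomposition must satisfy three properties: every vertex lies in some bag; for every edge, both endpoints lie together in some bag; and for every vertex, the bags containing it form a connected subtree. Here vertex 5 appears in no bag, so the decomposition is invalid.

No — vertex 5 appears in no bag.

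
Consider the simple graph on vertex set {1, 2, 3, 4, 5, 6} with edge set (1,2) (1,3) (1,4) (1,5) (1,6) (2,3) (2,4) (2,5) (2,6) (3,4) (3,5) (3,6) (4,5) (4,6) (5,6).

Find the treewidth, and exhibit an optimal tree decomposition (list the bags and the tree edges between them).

A single bag containing all 6 vertices is trivially a valid decomposition of width 5. Conversely, {1, 2, 3, 4, 5, 6} is a clique of size 6, and the vertices of any clique must share a bag in every tree decomposition; so some bag has ≥ 6 vertices and tw(G) ≥ 5. Combining the bounds, tw(G) = 5.

Treewidth 5.
One optimal decomposition is:
Bags: B1 = {1, 2, 3, 4, 5, 6}
Tree: (single bag)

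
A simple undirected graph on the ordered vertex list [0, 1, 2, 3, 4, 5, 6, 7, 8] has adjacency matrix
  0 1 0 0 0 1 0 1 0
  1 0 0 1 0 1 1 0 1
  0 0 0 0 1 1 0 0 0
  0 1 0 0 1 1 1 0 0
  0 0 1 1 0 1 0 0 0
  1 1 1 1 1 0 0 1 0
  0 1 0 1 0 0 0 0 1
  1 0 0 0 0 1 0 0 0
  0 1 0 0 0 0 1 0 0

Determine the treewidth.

A width-2 tree decomposition is:
Bags: B1 = {0, 1, 5}  B2 = {1, 3, 5}  B3 = {3, 4, 5}  B4 = {1, 3, 6}  B5 = {2, 4, 5}  B6 = {0, 5, 7}  B7 = {1, 6, 8}
Tree: B1–B2, B2–B3, B2–B4, B3–B5, B1–B6, B4–B7
The largest bag has 3 vertices, giving width 2; this decomposition certifies tw(G) ≤ 2. For the lower bound, the 3 vertices {1, 6, 8} are pairwise adjacent, and any tree decomposition puts a clique entirely inside one bag — forcing width ≥ 2. The upper and lower bounds meet at 2, so that is the treewidth.

2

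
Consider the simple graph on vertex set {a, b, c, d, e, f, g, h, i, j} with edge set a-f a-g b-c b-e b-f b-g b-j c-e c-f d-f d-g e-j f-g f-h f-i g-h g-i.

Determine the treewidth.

A width-2 tree decomposition is:
Bags: B1 = {b, f, g}  B2 = {f, g, i}  B3 = {b, c, f}  B4 = {a, f, g}  B5 = {f, g, h}  B6 = {b, c, e}  B7 = {d, f, g}  B8 = {b, e, j}
Tree: B1–B2, B1–B3, B1–B4, B4–B5, B3–B6, B4–B7, B6–B8
Each bag holds 3 vertices, so the decomposition has width 2, which upper-bounds the treewidth. For the lower bound, the 3 vertices {b, e, j} are pairwise adjacent, and any tree decomposition puts a clique entirely inside one bag — forcing width ≥ 2. Combining the bounds, tw(G) = 2.

2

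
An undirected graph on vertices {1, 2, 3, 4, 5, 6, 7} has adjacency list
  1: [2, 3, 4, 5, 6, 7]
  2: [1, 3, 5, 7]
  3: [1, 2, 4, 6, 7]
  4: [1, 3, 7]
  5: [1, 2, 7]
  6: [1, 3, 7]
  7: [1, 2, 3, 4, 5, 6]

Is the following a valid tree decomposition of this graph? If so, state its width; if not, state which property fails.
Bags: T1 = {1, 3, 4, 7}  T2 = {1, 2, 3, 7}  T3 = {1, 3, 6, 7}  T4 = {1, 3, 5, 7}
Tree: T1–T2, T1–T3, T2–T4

A tree decomposition must satisfy three properties: every vertex lies in some bag; for every edge, both endpoints lie together in some bag; and for every vertex, the bags containing it form a connected subtree. Here edge (2,5) lies in no bag, so the decomposition is invalid.

No — edge (2,5) lies in no bag.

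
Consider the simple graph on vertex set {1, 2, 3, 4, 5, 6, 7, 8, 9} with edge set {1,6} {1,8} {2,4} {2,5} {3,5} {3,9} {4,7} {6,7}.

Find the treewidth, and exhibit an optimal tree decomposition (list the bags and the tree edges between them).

Treewidth 1.
One optimal decomposition is:
Bags: B1 = {1, 8}  B2 = {1, 6}  B3 = {6, 7}  B4 = {4, 7}  B5 = {2, 4}  B6 = {2, 5}  B7 = {3, 5}  B8 = {3, 9}
Tree: B1–B2, B2–B3, B3–B4, B4–B5, B5–B6, B6–B7, B7–B8

Every bag has size at most 2, so the width is 2 − 1 = 1 and tw(G) ≤ 1. G has an edge, so its treewidth is at least 1. Combining the bounds, tw(G) = 1.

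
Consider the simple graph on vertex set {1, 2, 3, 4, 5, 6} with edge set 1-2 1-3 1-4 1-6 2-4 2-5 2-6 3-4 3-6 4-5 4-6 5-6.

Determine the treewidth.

A width-3 tree decomposition is:
Bags: B1 = {1, 2, 4, 6}  B2 = {2, 4, 5, 6}  B3 = {1, 3, 4, 6}
Tree: B1–B2, B1–B3
Each bag holds 4 vertices, so the decomposition has width 3, which upper-bounds the treewidth. On the other hand G contains the 4-clique {1, 2, 4, 6}. A clique must lie in a single bag of any decomposition, so no decomposition can have width below 3. Hence tw(G) = 3 exactly.

3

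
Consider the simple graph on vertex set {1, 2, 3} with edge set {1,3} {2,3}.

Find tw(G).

A width-1 tree decomposition is:
Bags: B1 = {1, 3}  B2 = {2, 3}
Tree: B1–B2
Each bag holds 2 vertices, so the decomposition has width 1, which upper-bounds the treewidth. Any graph with an edge has treewidth ≥ 1, and G has the edge 3–1. The upper and lower bounds meet at 1, so that is the treewidth.

1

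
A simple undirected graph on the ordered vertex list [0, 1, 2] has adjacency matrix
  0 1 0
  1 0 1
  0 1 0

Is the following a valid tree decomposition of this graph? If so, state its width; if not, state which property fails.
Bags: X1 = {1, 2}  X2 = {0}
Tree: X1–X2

A tree decomposition must satisfy three properties: every vertex lies in some bag; for every edge, both endpoints lie together in some bag; and for every vertex, the bags containing it form a connected subtree. Here edge (1,0) lies in no bag, so the decomposition is invalid.

No — edge (1,0) lies in no bag.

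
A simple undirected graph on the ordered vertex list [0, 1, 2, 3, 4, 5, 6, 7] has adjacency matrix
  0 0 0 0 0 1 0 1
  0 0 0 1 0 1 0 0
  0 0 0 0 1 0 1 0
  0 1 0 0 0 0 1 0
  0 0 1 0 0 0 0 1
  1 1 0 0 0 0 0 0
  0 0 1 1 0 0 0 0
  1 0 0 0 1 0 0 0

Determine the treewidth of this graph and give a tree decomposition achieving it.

Every bag has size at most 3, so the width is 3 − 1 = 2 and tw(G) ≤ 2. For the lower bound, G contains the cycle 6–3–1–5–0–7–4–2–6, so G is not a forest; only forests have treewidth ≤ 1, hence tw(G) ≥ 2. Hence tw(G) = 2 exactly.

Treewidth 2.
One optimal decomposition is:
Bags: B1 = {1, 3, 6}  B2 = {1, 5, 6}  B3 = {0, 5, 6}  B4 = {0, 6, 7}  B5 = {4, 6, 7}  B6 = {2, 4, 6}
Tree: B1–B2, B2–B3, B3–B4, B4–B5, B5–B6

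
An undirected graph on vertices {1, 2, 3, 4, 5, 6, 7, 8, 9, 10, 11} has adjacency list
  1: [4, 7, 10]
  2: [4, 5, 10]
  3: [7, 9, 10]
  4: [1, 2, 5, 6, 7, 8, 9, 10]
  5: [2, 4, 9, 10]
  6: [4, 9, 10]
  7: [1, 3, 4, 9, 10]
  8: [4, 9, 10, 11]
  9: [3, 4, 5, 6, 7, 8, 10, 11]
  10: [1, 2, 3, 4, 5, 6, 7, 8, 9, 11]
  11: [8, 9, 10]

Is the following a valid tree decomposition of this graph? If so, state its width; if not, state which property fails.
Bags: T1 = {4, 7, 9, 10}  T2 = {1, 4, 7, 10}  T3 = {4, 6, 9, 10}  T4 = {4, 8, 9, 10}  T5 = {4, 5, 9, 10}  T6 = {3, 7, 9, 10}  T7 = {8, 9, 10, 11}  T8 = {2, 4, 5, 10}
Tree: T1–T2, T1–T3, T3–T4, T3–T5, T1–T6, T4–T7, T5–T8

Vertex coverage: the bags together contain {1, 2, 3, 4, 5, 6, 7, 8, 9, 10, 11}, the full vertex set. Edge coverage: each edge of G has both endpoints in at least one bag. Running intersection: for every vertex, the bags containing it form a connected subtree. All three properties hold, so this is a valid tree decomposition of width max|bag| − 1 = 3, and hence tw(G) ≤ 3.

Yes; width 3.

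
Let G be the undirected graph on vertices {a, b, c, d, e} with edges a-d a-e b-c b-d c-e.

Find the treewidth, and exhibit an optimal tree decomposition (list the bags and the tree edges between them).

Every bag has size at most 3, so the width is 3 − 1 = 2 and tw(G) ≤ 2. Since d–b–c–e–a–d is a cycle in G, G is not acyclic. Forests are exactly the graphs of treewidth ≤ 1, so tw(G) ≥ 2. Combining the bounds, tw(G) = 2.

Treewidth 2.
One such decomposition:
Bags: B1 = {b, c, d}  B2 = {c, d, e}  B3 = {a, d, e}
Tree: B1–B2, B2–B3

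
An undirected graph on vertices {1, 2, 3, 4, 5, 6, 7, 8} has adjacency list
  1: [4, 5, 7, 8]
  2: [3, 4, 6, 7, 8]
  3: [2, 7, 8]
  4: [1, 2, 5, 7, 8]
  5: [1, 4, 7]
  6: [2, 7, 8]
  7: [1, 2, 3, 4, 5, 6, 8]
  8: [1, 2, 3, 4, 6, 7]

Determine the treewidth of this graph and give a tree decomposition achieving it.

The largest bag has 4 vertices, giving width 3; this decomposition certifies tw(G) ≤ 3. On the other hand G contains the 4-clique {1, 4, 7, 8}. A clique must lie in a single bag of any decomposition, so no decomposition can have width below 3. Therefore the treewidth is 3.

Treewidth 3.
One optimal decomposition is:
Bags: B1 = {1, 4, 7, 8}  B2 = {2, 4, 7, 8}  B3 = {2, 3, 7, 8}  B4 = {1, 4, 5, 7}  B5 = {2, 6, 7, 8}
Tree: B1–B2, B2–B3, B1–B4, B2–B5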